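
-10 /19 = -0.53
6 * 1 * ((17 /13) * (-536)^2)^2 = 143122611462144 /169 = 846879357764.17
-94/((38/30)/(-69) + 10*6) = -97290/62081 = -1.57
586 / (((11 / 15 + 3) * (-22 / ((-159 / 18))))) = 77645 / 1232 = 63.02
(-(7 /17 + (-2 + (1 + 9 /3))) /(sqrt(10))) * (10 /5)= -41 * sqrt(10) /85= -1.53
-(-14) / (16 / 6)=21 / 4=5.25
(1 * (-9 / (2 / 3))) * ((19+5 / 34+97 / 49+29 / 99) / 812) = -10598451 / 29761424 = -0.36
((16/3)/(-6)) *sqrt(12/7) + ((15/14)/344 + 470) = 2263535/4816-16 *sqrt(21)/63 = 468.84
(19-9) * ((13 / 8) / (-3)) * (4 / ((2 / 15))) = -325 / 2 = -162.50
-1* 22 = -22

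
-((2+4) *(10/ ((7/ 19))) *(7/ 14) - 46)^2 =-61504/ 49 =-1255.18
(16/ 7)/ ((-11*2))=-8/ 77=-0.10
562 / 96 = 281 / 48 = 5.85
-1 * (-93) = 93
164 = 164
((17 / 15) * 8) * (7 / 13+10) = 18632 / 195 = 95.55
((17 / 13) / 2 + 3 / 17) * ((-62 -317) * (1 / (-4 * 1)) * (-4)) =-139093 / 442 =-314.69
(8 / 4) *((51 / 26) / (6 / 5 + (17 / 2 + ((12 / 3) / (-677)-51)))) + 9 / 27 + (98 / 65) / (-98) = 935284 / 4194615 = 0.22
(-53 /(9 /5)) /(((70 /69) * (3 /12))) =-2438 /21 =-116.10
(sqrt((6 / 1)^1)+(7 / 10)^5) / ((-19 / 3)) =-3*sqrt(6) / 19-50421 / 1900000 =-0.41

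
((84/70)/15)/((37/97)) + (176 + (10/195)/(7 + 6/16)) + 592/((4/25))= 8250236494/2128425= 3876.22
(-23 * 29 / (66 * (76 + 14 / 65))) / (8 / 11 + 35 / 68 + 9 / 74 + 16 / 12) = -27270295 / 554652317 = -0.05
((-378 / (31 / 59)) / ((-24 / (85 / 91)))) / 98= 45135 / 157976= 0.29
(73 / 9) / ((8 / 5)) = 365 / 72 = 5.07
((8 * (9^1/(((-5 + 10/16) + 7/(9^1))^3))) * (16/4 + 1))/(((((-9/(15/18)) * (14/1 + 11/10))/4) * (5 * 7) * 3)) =33177600/18364295803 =0.00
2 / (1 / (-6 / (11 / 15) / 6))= -30 / 11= -2.73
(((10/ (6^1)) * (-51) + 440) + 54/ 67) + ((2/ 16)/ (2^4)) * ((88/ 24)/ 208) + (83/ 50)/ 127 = 6045642254471/ 16990771200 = 355.82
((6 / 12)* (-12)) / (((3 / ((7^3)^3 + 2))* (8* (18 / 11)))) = -147963233 / 24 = -6165134.71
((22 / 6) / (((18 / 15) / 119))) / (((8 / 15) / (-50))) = -818125 / 24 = -34088.54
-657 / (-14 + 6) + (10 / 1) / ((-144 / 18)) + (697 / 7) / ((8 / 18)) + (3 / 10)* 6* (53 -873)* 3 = -230893 / 56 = -4123.09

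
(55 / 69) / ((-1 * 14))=-55 / 966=-0.06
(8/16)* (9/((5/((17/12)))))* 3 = 153/40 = 3.82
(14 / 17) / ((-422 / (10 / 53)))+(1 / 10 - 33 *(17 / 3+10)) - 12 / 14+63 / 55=-75624498701 / 146385470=-516.61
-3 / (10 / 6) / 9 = -1 / 5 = -0.20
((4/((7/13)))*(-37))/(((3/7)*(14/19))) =-18278/21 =-870.38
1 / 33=0.03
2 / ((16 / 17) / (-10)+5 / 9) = 1530 / 353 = 4.33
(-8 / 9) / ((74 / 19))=-76 / 333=-0.23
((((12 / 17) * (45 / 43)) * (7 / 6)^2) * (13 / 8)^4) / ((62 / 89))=10.06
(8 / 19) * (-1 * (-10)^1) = 80 / 19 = 4.21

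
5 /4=1.25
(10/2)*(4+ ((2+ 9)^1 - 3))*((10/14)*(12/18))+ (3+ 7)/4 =31.07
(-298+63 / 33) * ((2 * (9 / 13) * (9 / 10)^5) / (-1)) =1730903337 / 7150000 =242.08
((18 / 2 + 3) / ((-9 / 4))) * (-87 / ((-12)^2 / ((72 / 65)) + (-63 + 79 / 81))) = 6.83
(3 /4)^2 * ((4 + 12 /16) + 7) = 423 /64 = 6.61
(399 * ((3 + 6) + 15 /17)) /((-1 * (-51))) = 22344 /289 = 77.31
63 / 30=21 / 10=2.10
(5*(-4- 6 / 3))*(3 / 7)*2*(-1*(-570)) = -102600 / 7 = -14657.14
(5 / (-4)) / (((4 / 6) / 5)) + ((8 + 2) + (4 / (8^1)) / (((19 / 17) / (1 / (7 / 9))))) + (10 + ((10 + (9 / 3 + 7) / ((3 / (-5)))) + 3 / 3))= 17663 / 3192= 5.53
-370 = -370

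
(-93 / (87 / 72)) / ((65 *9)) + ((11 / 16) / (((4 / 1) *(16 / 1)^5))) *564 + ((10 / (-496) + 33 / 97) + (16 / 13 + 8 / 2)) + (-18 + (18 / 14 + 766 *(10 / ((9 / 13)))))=66220319557078812787 / 5991081506242560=11053.15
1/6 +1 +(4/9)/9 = 197/162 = 1.22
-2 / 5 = -0.40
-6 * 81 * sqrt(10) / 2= -243 * sqrt(10)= -768.43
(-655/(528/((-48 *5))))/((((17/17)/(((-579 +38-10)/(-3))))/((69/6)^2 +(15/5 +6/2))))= 997902325/132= 7559866.10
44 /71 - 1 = -27 /71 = -0.38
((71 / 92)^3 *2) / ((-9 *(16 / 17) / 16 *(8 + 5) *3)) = -6084487 / 136659744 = -0.04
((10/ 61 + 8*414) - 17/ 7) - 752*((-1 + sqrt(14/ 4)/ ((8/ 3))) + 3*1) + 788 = 2066.16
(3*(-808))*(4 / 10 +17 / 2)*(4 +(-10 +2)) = 86294.40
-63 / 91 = -9 / 13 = -0.69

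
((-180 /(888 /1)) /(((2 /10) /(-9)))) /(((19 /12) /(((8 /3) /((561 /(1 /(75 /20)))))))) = 960 /131461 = 0.01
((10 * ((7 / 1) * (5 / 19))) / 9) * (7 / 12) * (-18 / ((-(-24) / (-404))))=123725 / 342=361.77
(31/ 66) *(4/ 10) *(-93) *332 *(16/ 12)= -1276208/ 165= -7734.59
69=69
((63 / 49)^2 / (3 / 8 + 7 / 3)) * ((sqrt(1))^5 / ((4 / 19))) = 9234 / 3185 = 2.90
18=18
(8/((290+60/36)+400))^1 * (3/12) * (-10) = -12/415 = -0.03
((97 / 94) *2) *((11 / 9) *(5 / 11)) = 485 / 423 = 1.15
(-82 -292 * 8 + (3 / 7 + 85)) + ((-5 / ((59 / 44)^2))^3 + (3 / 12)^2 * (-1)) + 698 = -7823958312444639 / 4724219767792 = -1656.14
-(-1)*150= 150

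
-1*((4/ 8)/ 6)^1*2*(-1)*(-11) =-11/ 6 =-1.83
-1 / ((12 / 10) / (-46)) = 115 / 3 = 38.33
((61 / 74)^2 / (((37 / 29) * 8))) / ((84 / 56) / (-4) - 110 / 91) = -9819719 / 233611636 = -0.04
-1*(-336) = 336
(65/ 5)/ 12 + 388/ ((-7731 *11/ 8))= 356095/ 340164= 1.05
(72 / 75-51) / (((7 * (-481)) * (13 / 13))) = 1251 / 84175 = 0.01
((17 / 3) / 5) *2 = 2.27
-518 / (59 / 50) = -25900 / 59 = -438.98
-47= -47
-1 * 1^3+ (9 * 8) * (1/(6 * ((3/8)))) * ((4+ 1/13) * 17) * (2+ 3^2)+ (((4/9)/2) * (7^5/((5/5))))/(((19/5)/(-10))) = 14566.65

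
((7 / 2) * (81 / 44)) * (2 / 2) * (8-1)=3969 / 88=45.10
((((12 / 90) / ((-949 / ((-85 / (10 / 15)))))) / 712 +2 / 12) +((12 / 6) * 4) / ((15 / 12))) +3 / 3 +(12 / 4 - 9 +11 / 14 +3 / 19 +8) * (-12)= -37415851241 / 1347997560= -27.76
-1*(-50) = 50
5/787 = 0.01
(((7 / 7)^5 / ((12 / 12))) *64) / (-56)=-8 / 7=-1.14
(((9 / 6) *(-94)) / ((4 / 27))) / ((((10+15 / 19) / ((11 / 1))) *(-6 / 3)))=795663 / 1640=485.16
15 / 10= 3 / 2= 1.50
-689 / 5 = -137.80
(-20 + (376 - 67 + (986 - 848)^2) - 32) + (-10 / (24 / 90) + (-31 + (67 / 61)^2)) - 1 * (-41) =143442365 / 7442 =19274.71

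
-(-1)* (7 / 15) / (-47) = -7 / 705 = -0.01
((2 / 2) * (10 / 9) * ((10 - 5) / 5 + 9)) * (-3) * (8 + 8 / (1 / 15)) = -12800 / 3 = -4266.67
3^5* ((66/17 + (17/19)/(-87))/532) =8813529/4983244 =1.77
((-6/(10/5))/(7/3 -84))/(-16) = -9/3920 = -0.00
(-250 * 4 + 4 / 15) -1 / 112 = -1679567 / 1680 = -999.74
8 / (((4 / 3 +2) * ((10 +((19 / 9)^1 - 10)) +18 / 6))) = 54 / 115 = 0.47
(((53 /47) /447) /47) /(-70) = -53 /69119610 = -0.00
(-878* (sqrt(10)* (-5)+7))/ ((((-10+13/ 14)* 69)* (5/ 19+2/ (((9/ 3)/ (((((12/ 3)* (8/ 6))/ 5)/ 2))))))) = -19.98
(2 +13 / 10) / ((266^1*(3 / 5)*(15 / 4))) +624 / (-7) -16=-209749 / 1995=-105.14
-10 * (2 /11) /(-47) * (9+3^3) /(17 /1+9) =0.05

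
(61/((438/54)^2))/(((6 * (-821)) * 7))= -1647/61251526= -0.00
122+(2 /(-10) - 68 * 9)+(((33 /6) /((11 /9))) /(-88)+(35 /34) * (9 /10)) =-7320297 /14960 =-489.32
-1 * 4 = -4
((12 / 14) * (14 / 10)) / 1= 6 / 5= 1.20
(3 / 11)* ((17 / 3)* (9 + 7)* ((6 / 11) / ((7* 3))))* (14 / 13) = 0.69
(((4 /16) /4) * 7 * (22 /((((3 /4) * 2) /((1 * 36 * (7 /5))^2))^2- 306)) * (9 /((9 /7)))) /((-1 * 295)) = 120758698368 /161794251417545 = 0.00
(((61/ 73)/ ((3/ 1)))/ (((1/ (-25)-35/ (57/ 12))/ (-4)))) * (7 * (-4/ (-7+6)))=3245200/ 770661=4.21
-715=-715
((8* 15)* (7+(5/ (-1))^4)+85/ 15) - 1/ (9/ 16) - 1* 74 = 75769.89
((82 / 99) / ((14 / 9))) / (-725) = -41 / 55825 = -0.00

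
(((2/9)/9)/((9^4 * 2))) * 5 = 5/531441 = 0.00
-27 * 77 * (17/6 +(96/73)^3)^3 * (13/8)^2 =-22049185088580866425334125/30142252394633171456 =-731504.23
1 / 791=0.00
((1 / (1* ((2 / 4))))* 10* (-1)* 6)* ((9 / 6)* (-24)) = 4320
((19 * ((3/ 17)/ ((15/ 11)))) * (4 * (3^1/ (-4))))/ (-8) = 627/ 680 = 0.92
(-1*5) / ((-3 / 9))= 15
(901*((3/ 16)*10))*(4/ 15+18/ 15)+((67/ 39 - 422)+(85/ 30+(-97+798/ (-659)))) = 201710737/ 102804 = 1962.09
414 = 414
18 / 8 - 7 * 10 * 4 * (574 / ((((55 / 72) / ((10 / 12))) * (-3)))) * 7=18000739 / 44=409107.70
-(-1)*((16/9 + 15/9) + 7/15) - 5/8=1183/360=3.29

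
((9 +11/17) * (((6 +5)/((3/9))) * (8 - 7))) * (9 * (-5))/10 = -24354/17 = -1432.59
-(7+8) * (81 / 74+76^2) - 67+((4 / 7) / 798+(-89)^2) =-16287041399 / 206682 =-78802.42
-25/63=-0.40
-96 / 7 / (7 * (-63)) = 32 / 1029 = 0.03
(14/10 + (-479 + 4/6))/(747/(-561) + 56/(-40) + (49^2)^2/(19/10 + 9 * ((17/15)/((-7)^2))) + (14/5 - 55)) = -1381945334/7923271566711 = -0.00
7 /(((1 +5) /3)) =7 /2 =3.50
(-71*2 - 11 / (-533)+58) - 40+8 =-61817 / 533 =-115.98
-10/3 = -3.33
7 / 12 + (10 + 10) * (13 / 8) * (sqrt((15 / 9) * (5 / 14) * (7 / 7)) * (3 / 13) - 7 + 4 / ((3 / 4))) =-47.80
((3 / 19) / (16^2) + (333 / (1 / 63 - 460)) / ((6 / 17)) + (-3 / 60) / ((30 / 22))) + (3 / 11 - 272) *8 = -253029360319919 / 116286931200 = -2175.91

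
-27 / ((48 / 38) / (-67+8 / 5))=1397.92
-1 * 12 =-12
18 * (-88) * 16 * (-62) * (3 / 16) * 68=20034432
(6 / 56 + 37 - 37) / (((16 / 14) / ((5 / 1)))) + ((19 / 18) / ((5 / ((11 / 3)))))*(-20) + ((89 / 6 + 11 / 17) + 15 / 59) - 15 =-12373289 / 866592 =-14.28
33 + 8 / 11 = 371 / 11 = 33.73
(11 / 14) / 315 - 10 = -44089 / 4410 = -10.00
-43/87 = -0.49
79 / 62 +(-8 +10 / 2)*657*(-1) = 1972.27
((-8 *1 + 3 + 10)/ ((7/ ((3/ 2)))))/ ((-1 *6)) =-5/ 28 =-0.18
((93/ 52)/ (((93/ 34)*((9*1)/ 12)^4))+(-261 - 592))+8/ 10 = -4475953/ 5265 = -850.13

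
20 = 20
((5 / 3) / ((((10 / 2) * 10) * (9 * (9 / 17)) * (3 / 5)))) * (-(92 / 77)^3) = -6618848 / 332812557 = -0.02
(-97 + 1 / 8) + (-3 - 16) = -927 / 8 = -115.88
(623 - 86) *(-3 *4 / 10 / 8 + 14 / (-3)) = -51731 / 20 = -2586.55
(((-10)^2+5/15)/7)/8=43/24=1.79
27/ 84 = 9/ 28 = 0.32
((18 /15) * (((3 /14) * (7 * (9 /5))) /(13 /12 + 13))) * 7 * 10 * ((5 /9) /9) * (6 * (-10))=-10080 /169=-59.64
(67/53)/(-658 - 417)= -67/56975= -0.00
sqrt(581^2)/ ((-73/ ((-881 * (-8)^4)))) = 2096582656/ 73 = 28720310.36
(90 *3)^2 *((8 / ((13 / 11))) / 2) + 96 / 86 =137927424 / 559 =246739.58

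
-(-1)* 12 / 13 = 12 / 13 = 0.92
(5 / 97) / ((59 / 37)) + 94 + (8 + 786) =5082209 / 5723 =888.03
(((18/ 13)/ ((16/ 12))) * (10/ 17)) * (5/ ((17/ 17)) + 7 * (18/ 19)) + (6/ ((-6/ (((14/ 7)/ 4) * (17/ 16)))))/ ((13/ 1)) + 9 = 126973/ 7904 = 16.06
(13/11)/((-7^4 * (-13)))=1/26411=0.00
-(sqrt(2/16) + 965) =-965 - sqrt(2)/4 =-965.35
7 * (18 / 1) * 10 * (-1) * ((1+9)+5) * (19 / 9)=-39900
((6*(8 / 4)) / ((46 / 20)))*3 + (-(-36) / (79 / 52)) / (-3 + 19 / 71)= 1230192 / 176249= 6.98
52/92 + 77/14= 279/46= 6.07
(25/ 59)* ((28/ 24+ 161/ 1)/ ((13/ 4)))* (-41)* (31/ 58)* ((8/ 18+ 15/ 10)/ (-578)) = 1082097625/ 694248516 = 1.56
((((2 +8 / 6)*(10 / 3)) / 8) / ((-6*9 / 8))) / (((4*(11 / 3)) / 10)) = -125 / 891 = -0.14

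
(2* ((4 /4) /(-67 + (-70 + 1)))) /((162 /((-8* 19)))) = 19 /1377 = 0.01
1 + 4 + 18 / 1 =23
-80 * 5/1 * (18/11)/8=-900/11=-81.82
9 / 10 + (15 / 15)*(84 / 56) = 12 / 5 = 2.40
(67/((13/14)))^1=72.15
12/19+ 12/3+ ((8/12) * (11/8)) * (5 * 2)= 1573/114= 13.80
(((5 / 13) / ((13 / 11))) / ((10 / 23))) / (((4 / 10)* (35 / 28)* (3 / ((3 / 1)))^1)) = 253 / 169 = 1.50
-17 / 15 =-1.13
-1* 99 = -99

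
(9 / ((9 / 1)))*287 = 287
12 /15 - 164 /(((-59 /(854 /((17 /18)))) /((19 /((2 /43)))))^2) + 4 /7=-226337630825920128 /35210315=-6428162622.97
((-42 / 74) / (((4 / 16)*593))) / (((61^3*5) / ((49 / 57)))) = -0.00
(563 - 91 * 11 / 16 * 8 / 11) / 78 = 6.63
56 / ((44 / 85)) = 1190 / 11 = 108.18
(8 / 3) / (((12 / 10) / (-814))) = -16280 / 9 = -1808.89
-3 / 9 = -1 / 3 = -0.33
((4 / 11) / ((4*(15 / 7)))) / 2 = 7 / 330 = 0.02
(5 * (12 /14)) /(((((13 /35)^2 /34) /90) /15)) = 240975000 /169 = 1425887.57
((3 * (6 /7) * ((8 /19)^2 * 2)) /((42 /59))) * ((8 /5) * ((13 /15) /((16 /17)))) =834496 /442225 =1.89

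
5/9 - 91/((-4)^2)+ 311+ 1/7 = 308459/1008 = 306.01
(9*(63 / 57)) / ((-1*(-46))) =189 / 874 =0.22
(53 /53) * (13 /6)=13 /6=2.17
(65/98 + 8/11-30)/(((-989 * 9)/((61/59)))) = 1881301/566121402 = 0.00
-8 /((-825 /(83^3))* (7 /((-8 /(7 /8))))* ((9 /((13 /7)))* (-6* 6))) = 951453568 /22920975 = 41.51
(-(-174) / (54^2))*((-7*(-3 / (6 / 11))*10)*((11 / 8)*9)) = 122815 / 432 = 284.29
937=937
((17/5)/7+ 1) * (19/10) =494/175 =2.82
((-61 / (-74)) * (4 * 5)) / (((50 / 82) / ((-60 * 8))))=-480192 / 37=-12978.16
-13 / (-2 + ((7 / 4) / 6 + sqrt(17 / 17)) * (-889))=312 / 27607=0.01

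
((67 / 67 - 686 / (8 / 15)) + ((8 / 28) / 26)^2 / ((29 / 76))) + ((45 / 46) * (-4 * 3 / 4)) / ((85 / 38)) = -483223616403 / 375593036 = -1286.56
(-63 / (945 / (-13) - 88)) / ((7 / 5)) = 585 / 2089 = 0.28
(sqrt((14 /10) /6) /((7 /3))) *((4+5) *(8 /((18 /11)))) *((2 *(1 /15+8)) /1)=5324 *sqrt(210) /525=146.96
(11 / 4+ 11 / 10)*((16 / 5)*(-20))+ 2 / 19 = -23398 / 95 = -246.29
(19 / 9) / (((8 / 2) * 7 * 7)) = 19 / 1764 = 0.01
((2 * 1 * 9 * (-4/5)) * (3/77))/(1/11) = -6.17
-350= -350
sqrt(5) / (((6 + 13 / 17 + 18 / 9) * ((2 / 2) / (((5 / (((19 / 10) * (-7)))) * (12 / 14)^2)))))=-30600 * sqrt(5) / 971033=-0.07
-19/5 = -3.80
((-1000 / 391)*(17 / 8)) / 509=-125 / 11707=-0.01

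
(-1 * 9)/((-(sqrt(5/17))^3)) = 153 * sqrt(85)/25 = 56.42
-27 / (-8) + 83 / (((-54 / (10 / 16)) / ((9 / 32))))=4769 / 1536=3.10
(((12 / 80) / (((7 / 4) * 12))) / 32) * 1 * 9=9 / 4480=0.00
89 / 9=9.89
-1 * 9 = -9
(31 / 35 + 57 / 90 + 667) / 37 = 140389 / 7770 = 18.07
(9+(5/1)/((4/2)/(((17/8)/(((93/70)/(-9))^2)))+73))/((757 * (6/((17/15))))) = 117214949/51801014165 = 0.00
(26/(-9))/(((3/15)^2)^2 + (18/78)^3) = -207.99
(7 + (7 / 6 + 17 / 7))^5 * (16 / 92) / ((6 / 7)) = 17450185778125 / 644121072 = 27091.47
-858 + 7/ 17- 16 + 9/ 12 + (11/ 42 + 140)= -1046119/ 1428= -732.58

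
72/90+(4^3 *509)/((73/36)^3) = 7600885348/1945085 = 3907.74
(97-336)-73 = -312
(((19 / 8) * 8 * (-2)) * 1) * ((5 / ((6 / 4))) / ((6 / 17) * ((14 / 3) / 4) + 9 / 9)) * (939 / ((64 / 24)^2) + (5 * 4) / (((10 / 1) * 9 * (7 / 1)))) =-860053715 / 72576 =-11850.39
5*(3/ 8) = 15/ 8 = 1.88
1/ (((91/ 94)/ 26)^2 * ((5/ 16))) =565504/ 245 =2308.18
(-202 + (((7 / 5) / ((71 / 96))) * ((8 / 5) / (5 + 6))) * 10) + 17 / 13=-10048369 / 50765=-197.94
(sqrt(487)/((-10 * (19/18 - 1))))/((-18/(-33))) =-33 * sqrt(487)/10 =-72.82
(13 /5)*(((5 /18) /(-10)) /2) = -13 /360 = -0.04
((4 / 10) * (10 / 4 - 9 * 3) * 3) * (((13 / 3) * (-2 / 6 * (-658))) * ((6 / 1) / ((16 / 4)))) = -209573 / 5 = -41914.60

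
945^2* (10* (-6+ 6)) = 0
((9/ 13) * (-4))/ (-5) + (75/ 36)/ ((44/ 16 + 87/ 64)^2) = 9134252/ 13487955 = 0.68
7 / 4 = 1.75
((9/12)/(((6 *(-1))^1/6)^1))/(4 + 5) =-1/12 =-0.08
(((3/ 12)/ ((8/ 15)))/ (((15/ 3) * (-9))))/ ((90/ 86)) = -0.01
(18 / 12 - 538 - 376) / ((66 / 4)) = -1825 / 33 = -55.30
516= 516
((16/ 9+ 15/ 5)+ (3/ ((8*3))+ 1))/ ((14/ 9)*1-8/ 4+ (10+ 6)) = 85/ 224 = 0.38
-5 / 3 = -1.67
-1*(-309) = 309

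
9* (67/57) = 201/19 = 10.58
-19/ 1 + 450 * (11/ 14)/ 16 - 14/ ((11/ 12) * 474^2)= 71464123/ 23066736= 3.10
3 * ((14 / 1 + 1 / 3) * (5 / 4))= 215 / 4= 53.75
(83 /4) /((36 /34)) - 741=-51941 /72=-721.40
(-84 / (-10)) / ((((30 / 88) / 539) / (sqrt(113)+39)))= 332024 * sqrt(113) / 25+12948936 / 25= 659135.98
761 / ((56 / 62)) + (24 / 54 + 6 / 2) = 213187 / 252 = 845.98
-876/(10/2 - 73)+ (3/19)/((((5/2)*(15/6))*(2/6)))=104637/8075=12.96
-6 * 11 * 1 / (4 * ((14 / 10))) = -165 / 14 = -11.79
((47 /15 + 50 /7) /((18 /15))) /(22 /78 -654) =-14027 /1070790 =-0.01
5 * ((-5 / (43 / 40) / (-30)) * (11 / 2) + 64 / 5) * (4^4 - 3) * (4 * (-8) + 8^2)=71293376 / 129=552661.83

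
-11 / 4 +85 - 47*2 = -47 / 4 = -11.75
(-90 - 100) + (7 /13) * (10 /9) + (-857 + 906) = -16427 /117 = -140.40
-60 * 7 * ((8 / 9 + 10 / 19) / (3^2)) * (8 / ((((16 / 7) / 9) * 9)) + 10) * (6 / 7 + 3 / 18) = -52030 / 57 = -912.81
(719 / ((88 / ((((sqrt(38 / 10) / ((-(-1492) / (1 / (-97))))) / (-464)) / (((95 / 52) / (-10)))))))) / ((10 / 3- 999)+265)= 28041 * sqrt(95) / 153820910679040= 0.00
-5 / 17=-0.29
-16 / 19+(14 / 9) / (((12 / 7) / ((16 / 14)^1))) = 100 / 513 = 0.19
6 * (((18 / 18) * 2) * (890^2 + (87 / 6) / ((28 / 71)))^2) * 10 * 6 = 88550070596832645 / 196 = 451786074473635.94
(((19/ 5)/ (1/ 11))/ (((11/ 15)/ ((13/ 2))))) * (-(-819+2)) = 605397/ 2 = 302698.50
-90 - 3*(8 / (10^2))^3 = -90.00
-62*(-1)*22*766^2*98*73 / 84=204485639512 / 3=68161879837.33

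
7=7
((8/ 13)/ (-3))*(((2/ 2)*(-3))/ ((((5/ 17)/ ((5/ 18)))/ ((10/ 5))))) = 136/ 117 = 1.16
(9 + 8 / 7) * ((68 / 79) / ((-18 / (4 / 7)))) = -9656 / 34839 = -0.28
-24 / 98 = -12 / 49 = -0.24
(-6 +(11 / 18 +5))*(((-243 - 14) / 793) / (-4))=-1799 / 57096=-0.03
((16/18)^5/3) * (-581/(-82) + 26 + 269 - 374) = -96616448/7263027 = -13.30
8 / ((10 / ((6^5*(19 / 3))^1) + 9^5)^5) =72424082058251958484992 / 6499137958000187958428877722449991696725396901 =0.00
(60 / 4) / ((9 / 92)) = 153.33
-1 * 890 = -890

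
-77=-77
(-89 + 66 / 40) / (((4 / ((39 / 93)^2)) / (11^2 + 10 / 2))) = -18600309 / 38440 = -483.88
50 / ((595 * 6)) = 5 / 357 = 0.01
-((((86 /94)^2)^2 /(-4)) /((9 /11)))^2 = -0.05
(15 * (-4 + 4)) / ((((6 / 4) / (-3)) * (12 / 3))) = 0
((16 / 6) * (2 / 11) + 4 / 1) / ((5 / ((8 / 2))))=592 / 165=3.59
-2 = -2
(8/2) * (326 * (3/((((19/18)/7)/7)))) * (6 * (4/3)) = 27603072/19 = 1452793.26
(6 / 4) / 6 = 1 / 4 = 0.25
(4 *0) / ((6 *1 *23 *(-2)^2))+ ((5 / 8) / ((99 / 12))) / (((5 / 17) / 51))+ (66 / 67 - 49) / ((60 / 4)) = 219671 / 22110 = 9.94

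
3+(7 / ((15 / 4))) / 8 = 97 / 30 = 3.23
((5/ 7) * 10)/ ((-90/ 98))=-70/ 9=-7.78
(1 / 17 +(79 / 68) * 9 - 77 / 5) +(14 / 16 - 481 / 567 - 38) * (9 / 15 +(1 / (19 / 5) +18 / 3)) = -972486827 / 3662820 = -265.50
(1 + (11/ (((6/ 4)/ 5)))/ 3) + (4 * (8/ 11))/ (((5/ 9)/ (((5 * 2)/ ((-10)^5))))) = 4090463/ 309375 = 13.22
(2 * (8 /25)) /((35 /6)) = 96 /875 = 0.11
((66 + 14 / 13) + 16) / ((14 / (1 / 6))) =90 / 91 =0.99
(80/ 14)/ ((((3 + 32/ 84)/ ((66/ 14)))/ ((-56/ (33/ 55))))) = -52800/ 71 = -743.66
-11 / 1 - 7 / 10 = -117 / 10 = -11.70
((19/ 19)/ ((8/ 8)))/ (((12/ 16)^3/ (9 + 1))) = 640/ 27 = 23.70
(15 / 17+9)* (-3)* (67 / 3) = -11256 / 17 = -662.12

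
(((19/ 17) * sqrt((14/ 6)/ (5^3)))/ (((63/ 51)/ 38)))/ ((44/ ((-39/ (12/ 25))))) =-4693 * sqrt(105)/ 5544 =-8.67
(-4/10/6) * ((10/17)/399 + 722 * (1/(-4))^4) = -2449943/13023360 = -0.19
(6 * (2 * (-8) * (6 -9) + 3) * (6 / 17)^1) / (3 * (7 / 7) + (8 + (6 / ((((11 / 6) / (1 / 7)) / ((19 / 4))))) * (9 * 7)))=297 / 415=0.72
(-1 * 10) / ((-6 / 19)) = 95 / 3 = 31.67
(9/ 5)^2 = 81/ 25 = 3.24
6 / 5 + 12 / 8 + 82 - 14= 707 / 10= 70.70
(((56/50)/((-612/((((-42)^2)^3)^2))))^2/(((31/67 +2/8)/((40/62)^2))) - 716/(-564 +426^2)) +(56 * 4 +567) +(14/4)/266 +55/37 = 37435317446353005526420495479458276233279289116639/21082752926710950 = 1775637061084373510332650000000000.00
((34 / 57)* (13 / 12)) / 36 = 221 / 12312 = 0.02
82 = 82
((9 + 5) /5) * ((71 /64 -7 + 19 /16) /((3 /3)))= -2107 /160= -13.17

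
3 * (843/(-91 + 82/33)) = -28.57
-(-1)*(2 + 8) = 10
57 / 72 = 19 / 24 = 0.79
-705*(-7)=4935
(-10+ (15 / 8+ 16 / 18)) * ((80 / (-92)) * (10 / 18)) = 13025 / 3726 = 3.50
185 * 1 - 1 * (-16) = 201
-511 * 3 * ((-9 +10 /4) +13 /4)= 19929 /4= 4982.25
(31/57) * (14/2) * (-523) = -113491/57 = -1991.07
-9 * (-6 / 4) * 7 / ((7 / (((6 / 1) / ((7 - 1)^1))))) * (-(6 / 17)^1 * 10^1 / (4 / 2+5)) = -810 / 119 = -6.81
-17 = -17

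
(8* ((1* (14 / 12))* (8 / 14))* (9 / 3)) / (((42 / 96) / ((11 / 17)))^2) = 495616 / 14161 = 35.00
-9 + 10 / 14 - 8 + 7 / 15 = -15.82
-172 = -172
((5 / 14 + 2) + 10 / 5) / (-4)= -61 / 56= -1.09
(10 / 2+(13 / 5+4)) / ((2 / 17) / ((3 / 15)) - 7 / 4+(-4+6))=3944 / 285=13.84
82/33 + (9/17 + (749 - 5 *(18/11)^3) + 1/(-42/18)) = 346718597/475167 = 729.68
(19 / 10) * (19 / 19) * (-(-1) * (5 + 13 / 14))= 1577 / 140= 11.26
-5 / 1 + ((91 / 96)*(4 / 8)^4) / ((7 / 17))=-7459 / 1536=-4.86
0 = 0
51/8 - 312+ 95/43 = -104375/344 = -303.42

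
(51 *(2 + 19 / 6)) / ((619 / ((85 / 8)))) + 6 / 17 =820939 / 168368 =4.88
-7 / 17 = -0.41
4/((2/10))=20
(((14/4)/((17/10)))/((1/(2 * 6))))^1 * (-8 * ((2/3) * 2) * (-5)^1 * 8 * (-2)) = -358400/17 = -21082.35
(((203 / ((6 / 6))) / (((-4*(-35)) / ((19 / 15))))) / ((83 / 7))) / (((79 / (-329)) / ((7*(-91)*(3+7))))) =808323061 / 196710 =4109.21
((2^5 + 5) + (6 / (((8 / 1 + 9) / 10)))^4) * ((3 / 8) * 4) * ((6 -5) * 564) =13578534342 / 83521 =162576.29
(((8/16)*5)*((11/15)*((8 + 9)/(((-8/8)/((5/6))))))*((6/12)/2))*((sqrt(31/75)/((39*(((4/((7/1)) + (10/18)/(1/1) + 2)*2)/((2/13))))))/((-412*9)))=1309*sqrt(93)/17776863936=0.00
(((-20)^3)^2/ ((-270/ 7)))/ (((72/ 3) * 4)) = -1400000/ 81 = -17283.95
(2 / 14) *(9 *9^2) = 729 / 7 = 104.14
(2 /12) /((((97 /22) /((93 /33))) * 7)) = 31 /2037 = 0.02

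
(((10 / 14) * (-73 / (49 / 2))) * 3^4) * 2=-118260 / 343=-344.78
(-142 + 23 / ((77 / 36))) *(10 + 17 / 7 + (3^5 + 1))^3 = -58448403446750 / 26411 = -2213032579.11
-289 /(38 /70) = -10115 /19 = -532.37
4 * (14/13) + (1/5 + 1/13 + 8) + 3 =1013/65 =15.58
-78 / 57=-26 / 19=-1.37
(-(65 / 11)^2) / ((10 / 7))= -5915 / 242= -24.44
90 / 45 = 2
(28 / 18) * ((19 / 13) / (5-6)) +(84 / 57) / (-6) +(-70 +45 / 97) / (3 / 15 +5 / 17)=-143.25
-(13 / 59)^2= -169 / 3481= -0.05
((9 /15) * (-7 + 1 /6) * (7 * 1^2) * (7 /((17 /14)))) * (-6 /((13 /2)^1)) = 168756 /1105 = 152.72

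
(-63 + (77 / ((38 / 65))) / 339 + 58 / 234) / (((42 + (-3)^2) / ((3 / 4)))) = -0.92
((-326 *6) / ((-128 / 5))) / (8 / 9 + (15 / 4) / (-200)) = 87.81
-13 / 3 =-4.33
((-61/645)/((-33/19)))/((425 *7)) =1159/63322875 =0.00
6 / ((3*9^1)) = 2 / 9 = 0.22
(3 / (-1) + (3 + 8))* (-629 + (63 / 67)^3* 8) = -1497436408 / 300763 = -4978.79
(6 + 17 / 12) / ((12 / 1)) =89 / 144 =0.62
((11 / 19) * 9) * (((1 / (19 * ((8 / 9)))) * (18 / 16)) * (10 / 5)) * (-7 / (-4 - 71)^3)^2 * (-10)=-539 / 282031250000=-0.00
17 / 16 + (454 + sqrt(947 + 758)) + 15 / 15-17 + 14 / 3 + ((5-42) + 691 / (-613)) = sqrt(1705) + 11934431 / 29424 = 446.89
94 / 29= 3.24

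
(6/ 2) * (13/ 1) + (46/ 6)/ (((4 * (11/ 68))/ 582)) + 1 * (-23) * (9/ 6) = 6900.32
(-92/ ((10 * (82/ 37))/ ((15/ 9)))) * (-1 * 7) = 5957/ 123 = 48.43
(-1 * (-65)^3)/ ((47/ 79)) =21695375/ 47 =461603.72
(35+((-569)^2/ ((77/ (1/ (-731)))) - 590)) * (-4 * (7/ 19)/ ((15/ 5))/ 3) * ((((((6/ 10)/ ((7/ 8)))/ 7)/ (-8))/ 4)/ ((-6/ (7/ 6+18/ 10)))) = 0.14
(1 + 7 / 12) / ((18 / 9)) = 19 / 24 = 0.79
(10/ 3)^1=3.33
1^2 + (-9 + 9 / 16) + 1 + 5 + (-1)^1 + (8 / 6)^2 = -95 / 144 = -0.66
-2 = -2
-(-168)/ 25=168/ 25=6.72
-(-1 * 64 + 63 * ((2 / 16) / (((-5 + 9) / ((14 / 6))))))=1901 / 32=59.41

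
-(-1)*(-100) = -100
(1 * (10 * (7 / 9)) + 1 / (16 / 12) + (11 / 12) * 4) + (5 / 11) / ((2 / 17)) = 6359 / 396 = 16.06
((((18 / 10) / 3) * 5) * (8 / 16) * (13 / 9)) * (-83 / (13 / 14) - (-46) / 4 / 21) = -48505 / 252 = -192.48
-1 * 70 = -70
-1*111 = -111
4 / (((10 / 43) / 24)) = 2064 / 5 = 412.80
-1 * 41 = -41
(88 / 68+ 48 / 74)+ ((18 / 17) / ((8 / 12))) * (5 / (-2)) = -2551 / 1258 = -2.03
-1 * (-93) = 93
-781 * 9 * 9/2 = -63261/2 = -31630.50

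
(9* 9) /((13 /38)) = 3078 /13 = 236.77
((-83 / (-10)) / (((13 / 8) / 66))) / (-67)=-21912 / 4355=-5.03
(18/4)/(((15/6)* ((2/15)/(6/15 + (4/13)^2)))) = 5643/845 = 6.68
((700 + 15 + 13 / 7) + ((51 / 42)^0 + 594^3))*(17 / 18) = 8313550307 / 42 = 197941673.98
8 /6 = 4 /3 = 1.33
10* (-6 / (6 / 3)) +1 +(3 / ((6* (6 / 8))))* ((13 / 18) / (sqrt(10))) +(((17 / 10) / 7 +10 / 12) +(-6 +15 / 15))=-3457 / 105 +13* sqrt(10) / 270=-32.77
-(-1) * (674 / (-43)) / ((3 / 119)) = -80206 / 129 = -621.75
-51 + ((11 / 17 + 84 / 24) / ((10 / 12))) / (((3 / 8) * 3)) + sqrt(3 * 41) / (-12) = -3959 / 85 - sqrt(123) / 12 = -47.50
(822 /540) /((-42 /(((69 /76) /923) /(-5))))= 3151 /441932400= 0.00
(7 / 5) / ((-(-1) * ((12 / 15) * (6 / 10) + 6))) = 35 / 162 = 0.22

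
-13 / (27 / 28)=-364 / 27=-13.48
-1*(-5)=5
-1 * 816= -816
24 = 24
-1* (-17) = 17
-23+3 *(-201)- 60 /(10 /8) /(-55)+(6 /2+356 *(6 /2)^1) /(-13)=-505871 /715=-707.51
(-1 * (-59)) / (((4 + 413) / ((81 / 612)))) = 177 / 9452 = 0.02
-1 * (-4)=4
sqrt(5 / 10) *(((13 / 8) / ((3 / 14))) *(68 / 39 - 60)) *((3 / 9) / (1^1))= -1988 *sqrt(2) / 27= -104.13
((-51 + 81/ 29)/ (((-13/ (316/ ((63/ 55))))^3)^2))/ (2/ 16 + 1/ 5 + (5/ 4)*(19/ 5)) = -513741371387522659701760000000/ 592210620561624467949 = -867497734.00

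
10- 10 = 0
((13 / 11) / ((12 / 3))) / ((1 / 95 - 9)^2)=117325 / 32089904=0.00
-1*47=-47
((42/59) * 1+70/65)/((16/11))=1.23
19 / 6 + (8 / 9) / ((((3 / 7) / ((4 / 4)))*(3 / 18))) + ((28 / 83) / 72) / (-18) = 419807 / 26892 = 15.61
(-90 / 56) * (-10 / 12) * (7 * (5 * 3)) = 1125 / 8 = 140.62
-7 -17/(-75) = -508/75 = -6.77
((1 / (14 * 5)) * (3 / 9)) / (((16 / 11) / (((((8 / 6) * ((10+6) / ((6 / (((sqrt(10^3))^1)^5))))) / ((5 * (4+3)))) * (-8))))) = -35200000 * sqrt(10) / 1323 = -84136.19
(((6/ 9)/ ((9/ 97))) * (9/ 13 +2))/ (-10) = -679/ 351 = -1.93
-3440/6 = -1720/3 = -573.33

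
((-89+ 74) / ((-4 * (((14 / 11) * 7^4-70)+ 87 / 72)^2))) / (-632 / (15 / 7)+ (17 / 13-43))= -1019304 / 816390250625725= -0.00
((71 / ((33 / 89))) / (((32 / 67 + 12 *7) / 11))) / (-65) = -0.38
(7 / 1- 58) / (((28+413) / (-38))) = 646 / 147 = 4.39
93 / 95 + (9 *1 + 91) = 9593 / 95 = 100.98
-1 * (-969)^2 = -938961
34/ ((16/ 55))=935/ 8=116.88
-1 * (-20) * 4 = 80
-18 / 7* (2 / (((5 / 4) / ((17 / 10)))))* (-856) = 1047744 / 175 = 5987.11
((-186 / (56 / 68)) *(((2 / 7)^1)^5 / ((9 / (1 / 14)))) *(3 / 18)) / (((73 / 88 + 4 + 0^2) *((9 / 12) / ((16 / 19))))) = -1396736 / 10561938975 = -0.00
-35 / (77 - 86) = 3.89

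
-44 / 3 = -14.67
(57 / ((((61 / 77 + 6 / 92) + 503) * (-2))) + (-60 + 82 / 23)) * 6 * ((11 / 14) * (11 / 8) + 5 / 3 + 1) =-2919387272945 / 2298645944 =-1270.05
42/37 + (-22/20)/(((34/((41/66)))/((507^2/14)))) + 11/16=-64669553/176120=-367.19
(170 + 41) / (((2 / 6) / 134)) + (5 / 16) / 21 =28500197 / 336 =84822.01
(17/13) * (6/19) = 102/247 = 0.41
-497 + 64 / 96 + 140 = -1069 / 3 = -356.33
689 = 689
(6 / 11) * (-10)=-60 / 11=-5.45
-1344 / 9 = -149.33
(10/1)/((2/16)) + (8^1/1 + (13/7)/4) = 88.46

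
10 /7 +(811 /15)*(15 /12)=69.01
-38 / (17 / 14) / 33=-532 / 561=-0.95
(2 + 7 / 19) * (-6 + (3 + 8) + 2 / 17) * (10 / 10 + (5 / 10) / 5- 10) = -69687 / 646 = -107.87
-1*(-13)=13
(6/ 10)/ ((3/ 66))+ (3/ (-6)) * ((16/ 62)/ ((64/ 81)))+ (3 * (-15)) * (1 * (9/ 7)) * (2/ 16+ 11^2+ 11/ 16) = -61061079/ 8680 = -7034.69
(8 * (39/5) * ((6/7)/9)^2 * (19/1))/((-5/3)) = -7904/1225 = -6.45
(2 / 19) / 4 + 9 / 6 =29 / 19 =1.53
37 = 37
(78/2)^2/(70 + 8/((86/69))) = 65403/3286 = 19.90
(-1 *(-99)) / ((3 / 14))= 462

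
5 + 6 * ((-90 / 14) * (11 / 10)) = -262 / 7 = -37.43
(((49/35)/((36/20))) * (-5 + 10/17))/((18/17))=-175/54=-3.24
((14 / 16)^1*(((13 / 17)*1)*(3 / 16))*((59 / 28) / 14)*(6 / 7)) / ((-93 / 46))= -52923 / 6610688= -0.01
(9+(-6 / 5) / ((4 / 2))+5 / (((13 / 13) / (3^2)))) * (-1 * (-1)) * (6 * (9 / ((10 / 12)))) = 3460.32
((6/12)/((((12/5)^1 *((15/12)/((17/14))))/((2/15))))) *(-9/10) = -17/700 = -0.02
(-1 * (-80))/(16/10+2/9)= 1800/41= 43.90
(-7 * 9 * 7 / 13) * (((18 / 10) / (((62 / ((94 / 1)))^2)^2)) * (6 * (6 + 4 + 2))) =-1394456680008 / 60028865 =-23229.77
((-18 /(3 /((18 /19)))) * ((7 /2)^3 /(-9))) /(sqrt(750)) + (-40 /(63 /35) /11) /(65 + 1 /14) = -2800 /90189 + 343 * sqrt(30) /1900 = 0.96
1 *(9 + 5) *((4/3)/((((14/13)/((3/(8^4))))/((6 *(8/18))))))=13/384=0.03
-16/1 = -16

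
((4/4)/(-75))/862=-1/64650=-0.00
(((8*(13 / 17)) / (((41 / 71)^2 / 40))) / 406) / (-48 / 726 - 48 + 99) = 1268718880 / 35752370353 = 0.04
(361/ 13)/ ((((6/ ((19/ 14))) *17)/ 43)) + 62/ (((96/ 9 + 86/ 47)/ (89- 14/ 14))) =7400444969/ 16354884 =452.49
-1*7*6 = -42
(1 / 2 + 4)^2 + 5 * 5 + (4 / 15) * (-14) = 2491 / 60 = 41.52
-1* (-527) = 527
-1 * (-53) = 53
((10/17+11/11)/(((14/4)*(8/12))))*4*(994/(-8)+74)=-16281/119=-136.82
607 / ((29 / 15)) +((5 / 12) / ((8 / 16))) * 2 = 27460 / 87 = 315.63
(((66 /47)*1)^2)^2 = 18974736 /4879681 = 3.89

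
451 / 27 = 16.70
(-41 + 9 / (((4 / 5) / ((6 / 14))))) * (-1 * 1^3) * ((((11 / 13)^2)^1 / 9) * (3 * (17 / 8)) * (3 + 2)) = 10418705 / 113568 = 91.74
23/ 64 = 0.36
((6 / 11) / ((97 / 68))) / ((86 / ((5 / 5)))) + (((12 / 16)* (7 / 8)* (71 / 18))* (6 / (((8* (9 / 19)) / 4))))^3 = 38633431280433571 / 8767995641856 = 4406.19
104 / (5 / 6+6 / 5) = 3120 / 61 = 51.15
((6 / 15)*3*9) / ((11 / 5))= 54 / 11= 4.91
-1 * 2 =-2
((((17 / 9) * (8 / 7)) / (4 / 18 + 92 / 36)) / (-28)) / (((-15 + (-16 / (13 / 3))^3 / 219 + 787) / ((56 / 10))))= -5452954 / 27076277375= -0.00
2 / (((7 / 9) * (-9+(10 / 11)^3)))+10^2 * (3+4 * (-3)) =-69191658 / 76853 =-900.31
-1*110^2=-12100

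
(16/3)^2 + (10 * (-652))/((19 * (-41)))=258104/7011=36.81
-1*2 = -2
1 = 1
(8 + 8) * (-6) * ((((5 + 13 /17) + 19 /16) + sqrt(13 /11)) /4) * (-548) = 13152 * sqrt(143) /11 + 1554402 /17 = 105733.14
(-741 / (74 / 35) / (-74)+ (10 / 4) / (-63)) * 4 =1620215 / 86247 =18.79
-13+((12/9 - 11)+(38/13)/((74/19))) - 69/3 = -64814/1443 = -44.92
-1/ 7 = -0.14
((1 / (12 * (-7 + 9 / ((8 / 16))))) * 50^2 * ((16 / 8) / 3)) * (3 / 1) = 1250 / 33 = 37.88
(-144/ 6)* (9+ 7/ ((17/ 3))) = -4176/ 17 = -245.65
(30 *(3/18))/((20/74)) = 37/2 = 18.50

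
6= 6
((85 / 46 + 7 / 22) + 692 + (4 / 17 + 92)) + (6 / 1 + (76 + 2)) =3743596 / 4301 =870.40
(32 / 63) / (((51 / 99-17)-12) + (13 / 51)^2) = -101728 / 5691847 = -0.02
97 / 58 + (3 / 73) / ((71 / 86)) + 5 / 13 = 2.11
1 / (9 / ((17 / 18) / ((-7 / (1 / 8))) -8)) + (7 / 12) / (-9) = -8669 / 9072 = -0.96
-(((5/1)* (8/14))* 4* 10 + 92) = -1444/7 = -206.29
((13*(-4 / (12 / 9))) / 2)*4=-78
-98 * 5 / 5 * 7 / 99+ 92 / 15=-394 / 495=-0.80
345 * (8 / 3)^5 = 3768320 / 81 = 46522.47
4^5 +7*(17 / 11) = 1034.82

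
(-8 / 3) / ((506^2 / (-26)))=52 / 192027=0.00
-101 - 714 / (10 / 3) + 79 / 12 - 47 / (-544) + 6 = -2468647 / 8160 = -302.53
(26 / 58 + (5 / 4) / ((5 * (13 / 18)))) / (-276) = -599 / 208104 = -0.00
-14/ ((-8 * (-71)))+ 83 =82.98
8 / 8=1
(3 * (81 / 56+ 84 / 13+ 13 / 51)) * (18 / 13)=2727639 / 80444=33.91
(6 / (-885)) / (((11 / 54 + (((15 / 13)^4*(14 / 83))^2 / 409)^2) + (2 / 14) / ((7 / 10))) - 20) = 27955834318503239588101710267372972 / 80788214095767823472460671672041101895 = 0.00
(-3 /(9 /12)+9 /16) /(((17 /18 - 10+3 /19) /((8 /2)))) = 9405 /6086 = 1.55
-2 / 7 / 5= -2 / 35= -0.06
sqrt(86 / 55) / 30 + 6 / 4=sqrt(4730) / 1650 + 3 / 2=1.54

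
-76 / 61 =-1.25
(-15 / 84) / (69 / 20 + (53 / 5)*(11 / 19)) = -475 / 25501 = -0.02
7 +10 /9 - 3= 46 /9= 5.11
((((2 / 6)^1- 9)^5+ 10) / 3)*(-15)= 59394730 / 243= 244422.76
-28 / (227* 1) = -28 / 227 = -0.12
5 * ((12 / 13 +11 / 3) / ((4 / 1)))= 895 / 156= 5.74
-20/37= -0.54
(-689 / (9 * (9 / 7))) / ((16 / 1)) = -4823 / 1296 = -3.72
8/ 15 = 0.53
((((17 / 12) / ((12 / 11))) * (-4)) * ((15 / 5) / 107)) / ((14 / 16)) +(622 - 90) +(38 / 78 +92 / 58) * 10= 156030120 / 282373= 552.57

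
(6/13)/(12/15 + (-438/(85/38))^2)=21675/1800685354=0.00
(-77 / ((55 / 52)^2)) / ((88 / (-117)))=276822 / 3025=91.51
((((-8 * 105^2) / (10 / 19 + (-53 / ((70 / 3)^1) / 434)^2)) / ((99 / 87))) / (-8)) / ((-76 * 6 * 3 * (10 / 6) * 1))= -8.07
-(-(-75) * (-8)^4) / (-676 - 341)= 102400 / 339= 302.06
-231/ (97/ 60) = -13860/ 97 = -142.89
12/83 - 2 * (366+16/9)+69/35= -19175777/26145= -733.44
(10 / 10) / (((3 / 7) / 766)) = 5362 / 3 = 1787.33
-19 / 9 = -2.11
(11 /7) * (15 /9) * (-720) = -13200 /7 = -1885.71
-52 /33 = -1.58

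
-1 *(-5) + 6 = 11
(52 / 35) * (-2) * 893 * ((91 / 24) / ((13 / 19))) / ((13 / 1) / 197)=-3342499 / 15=-222833.27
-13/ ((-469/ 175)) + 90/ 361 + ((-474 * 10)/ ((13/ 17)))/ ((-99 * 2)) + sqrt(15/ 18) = sqrt(30)/ 6 + 377750705/ 10376223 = 37.32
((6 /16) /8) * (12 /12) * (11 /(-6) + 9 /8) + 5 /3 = 2509 /1536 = 1.63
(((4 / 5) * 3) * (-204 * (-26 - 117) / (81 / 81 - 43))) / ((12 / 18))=-2500.46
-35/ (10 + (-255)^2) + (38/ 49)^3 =712896561/ 1530260543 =0.47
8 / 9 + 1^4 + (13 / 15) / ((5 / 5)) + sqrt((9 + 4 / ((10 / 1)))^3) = 31.58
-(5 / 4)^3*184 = -2875 / 8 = -359.38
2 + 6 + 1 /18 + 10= 325 /18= 18.06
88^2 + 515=8259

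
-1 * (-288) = 288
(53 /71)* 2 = 106 /71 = 1.49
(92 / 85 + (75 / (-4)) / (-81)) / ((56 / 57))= 32737 / 24480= 1.34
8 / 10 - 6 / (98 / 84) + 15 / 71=-10267 / 2485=-4.13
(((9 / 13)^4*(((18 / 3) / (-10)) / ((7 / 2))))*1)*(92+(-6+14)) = -787320 / 199927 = -3.94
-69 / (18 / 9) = -69 / 2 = -34.50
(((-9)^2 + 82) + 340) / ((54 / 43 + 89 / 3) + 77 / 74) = 4801638 / 305119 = 15.74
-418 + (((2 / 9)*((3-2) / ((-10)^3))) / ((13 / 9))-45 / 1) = -3009501 / 6500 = -463.00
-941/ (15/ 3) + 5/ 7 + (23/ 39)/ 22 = -5629391/ 30030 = -187.46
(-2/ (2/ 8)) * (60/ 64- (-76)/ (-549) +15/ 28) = -82073/ 7686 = -10.68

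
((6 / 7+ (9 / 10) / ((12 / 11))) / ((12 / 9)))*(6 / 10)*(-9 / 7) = -0.97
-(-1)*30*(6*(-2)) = -360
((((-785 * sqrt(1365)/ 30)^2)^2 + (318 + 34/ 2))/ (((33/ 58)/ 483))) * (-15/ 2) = -2936400446146011425/ 528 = -5561364481337142.85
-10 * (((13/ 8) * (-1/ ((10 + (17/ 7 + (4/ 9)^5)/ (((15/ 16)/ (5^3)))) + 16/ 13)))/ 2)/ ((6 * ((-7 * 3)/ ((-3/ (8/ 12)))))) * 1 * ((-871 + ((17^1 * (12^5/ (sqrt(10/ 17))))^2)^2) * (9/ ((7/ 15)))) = 18700048313528938308072249042537095121/ 1218167873216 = 15350961657000726524791620.00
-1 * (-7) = 7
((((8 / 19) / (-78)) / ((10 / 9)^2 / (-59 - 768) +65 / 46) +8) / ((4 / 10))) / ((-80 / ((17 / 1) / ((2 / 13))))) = -9127525403 / 330566180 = -27.61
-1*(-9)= 9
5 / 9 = 0.56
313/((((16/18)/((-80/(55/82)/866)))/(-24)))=5543856/4763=1163.94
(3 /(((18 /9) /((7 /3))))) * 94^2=30926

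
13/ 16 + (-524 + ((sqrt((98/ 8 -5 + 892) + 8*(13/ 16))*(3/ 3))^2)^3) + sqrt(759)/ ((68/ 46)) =23*sqrt(759)/ 34 + 47555931883/ 64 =743061454.31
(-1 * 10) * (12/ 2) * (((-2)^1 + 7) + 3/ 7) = -2280/ 7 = -325.71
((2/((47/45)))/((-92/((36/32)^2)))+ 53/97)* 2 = 6979939/6710848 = 1.04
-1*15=-15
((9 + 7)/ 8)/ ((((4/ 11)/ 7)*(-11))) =-7/ 2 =-3.50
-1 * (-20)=20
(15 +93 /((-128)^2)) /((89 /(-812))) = -49908159 /364544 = -136.91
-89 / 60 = -1.48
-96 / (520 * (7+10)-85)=-96 / 8755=-0.01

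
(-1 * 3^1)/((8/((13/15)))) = -13/40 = -0.32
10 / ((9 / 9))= 10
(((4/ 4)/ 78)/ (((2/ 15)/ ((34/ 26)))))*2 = 85/ 338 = 0.25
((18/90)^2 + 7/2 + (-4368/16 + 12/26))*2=-174849/325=-538.00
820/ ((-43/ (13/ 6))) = -5330/ 129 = -41.32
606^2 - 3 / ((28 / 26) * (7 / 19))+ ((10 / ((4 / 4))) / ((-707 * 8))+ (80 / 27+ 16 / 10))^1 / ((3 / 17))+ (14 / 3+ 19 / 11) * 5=367286.26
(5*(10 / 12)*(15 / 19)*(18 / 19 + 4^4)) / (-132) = -305125 / 47652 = -6.40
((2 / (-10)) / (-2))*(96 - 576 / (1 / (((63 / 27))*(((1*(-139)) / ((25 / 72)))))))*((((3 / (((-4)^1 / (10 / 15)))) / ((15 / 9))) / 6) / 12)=-140137 / 625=-224.22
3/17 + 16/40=49/85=0.58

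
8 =8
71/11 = 6.45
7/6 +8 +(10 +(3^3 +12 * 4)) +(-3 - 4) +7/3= 179/2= 89.50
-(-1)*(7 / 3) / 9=7 / 27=0.26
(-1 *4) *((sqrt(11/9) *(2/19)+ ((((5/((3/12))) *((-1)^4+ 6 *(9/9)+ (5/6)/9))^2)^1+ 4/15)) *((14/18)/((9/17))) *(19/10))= -331668224384/1476225-476 *sqrt(11)/1215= -224674.52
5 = 5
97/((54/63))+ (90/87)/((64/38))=158383/1392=113.78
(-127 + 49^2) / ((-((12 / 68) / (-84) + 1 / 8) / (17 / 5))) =-12267472 / 195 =-62910.11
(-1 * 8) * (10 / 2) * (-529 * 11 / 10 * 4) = 93104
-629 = -629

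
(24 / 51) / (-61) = -8 / 1037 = -0.01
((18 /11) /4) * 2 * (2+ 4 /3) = 30 /11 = 2.73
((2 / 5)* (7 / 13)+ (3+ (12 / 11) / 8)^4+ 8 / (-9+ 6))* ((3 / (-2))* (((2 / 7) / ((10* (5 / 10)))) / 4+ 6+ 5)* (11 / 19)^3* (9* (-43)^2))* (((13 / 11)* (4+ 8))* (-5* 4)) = 165822043633535691 / 116191460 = 1427144848.97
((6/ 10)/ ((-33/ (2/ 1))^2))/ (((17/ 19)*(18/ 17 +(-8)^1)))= -38/ 107085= -0.00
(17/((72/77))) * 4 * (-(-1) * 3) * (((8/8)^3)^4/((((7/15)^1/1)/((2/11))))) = 85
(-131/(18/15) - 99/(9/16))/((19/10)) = -8555/57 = -150.09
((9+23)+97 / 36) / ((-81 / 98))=-61201 / 1458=-41.98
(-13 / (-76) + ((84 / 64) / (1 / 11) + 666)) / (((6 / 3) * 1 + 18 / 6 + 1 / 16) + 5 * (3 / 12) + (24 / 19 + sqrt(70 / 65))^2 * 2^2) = 9320780789905 / 144267501799 - 2982927866880 * sqrt(182) / 1009872512593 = 24.76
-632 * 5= -3160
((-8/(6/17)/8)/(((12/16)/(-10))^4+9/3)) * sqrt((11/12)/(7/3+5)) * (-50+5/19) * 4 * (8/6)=3046400000 * sqrt(2)/48640513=88.57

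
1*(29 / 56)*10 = 145 / 28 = 5.18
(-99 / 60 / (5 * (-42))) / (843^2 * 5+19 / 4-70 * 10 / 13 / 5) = 143 / 64668949450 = 0.00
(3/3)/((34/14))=7/17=0.41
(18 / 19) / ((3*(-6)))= -1 / 19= -0.05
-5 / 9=-0.56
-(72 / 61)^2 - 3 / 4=-2.14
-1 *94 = -94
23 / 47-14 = -635 / 47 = -13.51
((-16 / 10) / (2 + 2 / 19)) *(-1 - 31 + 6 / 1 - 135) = 3059 / 25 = 122.36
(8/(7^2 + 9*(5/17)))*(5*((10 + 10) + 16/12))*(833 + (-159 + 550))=20223.42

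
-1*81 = -81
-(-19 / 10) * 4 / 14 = 19 / 35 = 0.54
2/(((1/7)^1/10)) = 140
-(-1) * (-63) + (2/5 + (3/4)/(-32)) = -62.62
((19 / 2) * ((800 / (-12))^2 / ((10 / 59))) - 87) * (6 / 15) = 4482434 / 45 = 99609.64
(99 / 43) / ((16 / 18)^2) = 8019 / 2752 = 2.91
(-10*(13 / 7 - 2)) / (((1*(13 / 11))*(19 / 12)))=1320 / 1729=0.76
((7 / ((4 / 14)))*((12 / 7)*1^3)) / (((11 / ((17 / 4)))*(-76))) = -357 / 1672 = -0.21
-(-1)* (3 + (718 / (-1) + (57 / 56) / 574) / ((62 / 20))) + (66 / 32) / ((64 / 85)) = -14404760717 / 63773696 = -225.87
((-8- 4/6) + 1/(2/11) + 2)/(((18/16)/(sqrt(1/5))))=-28 * sqrt(5)/135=-0.46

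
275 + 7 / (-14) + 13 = 575 / 2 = 287.50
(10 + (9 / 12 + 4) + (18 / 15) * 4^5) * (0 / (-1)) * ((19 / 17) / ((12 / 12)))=0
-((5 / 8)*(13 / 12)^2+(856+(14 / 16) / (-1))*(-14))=13790611 / 1152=11971.02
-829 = -829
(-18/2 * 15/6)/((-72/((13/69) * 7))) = 455/1104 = 0.41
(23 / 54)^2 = 529 / 2916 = 0.18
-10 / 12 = -5 / 6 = -0.83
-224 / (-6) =112 / 3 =37.33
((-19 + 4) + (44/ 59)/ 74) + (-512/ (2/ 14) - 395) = -8718880/ 2183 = -3993.99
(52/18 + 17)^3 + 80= 5793659/729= 7947.41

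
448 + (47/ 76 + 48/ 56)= 239121/ 532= 449.48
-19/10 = -1.90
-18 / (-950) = 9 / 475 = 0.02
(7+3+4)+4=18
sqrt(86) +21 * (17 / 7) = sqrt(86) +51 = 60.27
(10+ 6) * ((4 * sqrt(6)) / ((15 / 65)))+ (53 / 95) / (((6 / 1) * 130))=53 / 74100+ 832 * sqrt(6) / 3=679.33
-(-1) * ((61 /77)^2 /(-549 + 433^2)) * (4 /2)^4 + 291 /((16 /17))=309.19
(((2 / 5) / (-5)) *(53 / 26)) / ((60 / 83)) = -0.23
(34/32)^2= 289/256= 1.13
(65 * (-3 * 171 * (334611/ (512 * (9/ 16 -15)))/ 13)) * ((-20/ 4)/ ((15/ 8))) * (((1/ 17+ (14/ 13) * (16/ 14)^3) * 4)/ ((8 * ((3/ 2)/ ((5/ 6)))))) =-56236791375/ 392392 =-143317.88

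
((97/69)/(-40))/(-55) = 97/151800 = 0.00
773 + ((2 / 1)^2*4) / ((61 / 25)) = 47553 / 61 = 779.56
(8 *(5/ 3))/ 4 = 10/ 3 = 3.33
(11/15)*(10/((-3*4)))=-11/18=-0.61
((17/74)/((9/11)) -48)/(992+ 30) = -31781/680652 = -0.05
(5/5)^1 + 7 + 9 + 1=18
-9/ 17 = -0.53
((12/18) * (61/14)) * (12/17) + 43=5361/119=45.05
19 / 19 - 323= -322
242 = 242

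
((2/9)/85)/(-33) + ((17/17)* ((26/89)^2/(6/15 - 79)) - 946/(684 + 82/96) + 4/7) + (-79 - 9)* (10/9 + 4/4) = -1124733694033563962/6027872584293945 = -186.59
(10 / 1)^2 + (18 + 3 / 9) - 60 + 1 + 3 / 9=59.67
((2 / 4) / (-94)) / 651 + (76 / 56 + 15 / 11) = 3662887 / 1346268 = 2.72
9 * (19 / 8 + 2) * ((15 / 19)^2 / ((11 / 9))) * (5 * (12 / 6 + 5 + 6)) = 41461875 / 31768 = 1305.15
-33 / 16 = -2.06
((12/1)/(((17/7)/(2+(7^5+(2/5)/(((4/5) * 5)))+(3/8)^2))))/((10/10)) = 83057.42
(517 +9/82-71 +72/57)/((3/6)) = 697007/779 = 894.75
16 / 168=2 / 21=0.10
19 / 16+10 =179 / 16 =11.19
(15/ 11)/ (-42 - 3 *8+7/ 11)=-0.02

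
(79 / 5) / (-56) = -79 / 280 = -0.28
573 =573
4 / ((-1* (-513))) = 4 / 513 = 0.01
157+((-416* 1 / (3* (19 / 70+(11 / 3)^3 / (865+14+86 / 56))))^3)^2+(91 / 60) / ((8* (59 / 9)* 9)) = 8442800334386346107539362260595114155353112373746755771 / 1462950548126039446351442540350628226720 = 5771077050554522.74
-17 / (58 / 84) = -714 / 29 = -24.62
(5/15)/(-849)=-1/2547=-0.00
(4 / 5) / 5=4 / 25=0.16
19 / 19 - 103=-102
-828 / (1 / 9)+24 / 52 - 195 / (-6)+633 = -176437 / 26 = -6786.04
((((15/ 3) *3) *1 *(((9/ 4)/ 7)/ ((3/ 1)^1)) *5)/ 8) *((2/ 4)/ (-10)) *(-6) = 135/ 448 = 0.30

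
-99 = -99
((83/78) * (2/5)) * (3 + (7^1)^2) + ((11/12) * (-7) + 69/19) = 22057/1140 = 19.35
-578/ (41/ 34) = -19652/ 41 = -479.32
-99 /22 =-9 /2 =-4.50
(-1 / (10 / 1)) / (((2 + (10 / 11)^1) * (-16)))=11 / 5120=0.00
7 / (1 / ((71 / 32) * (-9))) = -4473 / 32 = -139.78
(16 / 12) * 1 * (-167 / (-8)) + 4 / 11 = 1861 / 66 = 28.20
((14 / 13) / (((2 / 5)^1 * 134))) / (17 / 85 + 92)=175 / 803062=0.00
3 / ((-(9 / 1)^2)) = -1 / 27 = -0.04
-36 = -36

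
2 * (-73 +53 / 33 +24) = -3128 / 33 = -94.79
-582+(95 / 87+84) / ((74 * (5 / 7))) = -18682759 / 32190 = -580.39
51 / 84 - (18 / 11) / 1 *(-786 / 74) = 17.99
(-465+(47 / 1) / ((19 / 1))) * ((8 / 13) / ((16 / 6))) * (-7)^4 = -4869228 / 19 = -256275.16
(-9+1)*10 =-80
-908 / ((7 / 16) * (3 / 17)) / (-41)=246976 / 861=286.85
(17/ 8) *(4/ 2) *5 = 85/ 4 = 21.25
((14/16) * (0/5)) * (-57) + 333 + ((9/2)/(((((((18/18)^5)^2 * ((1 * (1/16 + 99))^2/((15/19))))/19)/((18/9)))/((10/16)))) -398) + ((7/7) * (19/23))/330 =-49567781099/762711510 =-64.99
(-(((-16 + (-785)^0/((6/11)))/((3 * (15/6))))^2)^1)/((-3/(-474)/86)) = -3926932/81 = -48480.64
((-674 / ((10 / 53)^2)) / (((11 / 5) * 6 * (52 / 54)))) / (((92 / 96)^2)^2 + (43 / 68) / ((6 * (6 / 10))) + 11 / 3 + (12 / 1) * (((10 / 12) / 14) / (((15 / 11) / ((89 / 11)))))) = -42046136004096 / 251913621245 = -166.91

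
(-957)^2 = 915849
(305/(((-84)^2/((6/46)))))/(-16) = -305/865536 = -0.00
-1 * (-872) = 872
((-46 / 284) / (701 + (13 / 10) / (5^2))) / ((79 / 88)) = -23000 / 89368197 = -0.00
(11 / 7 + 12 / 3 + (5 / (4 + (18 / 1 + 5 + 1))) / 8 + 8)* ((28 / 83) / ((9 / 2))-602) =-32598755 / 3984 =-8182.42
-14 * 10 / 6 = -70 / 3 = -23.33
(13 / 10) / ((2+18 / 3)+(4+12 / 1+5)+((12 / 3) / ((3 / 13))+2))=39 / 1450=0.03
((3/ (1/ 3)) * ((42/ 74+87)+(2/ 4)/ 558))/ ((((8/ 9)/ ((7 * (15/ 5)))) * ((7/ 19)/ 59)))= 109441749159/ 36704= 2981739.02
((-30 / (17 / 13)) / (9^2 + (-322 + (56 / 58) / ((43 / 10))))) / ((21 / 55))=8916050 / 35729393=0.25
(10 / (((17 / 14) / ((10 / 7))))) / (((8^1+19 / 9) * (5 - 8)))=-600 / 1547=-0.39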